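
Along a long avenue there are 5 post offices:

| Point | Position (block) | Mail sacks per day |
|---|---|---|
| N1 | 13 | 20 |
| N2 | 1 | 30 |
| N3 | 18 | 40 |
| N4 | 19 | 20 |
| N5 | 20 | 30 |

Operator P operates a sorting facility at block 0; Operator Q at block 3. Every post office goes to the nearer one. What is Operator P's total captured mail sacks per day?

The indifferent point is the midpoint (0+3)/2 = 1.5; post offices left of it (closer to Operator P at 0) go to Operator P, those right go to Operator Q.
  N2 at 1 (w=30) → Operator P
  N1 at 13 (w=20) → Operator Q
  N3 at 18 (w=40) → Operator Q
  N4 at 19 (w=20) → Operator Q
  N5 at 20 (w=30) → Operator Q
Operator P captures 30; Operator Q captures 110.

30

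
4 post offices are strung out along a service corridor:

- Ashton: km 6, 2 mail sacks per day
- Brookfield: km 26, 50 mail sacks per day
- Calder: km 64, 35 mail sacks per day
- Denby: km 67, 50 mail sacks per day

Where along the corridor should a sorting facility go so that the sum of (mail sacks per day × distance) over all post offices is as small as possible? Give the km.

For a sum of weighted absolute distances on a line, the optimum is the weighted median (not the mean). Total weight W = 137; half-weight = 68.5.
Sort by position and accumulate weight:
  km 6 (Ashton, w=2) → cum 2
  km 26 (Brookfield, w=50) → cum 52
  km 64 (Calder, w=35) → cum 87  ≥ 68.5 → median here
  km 67 (Denby, w=50) → cum 137
Optimal location: km 64.

x = 64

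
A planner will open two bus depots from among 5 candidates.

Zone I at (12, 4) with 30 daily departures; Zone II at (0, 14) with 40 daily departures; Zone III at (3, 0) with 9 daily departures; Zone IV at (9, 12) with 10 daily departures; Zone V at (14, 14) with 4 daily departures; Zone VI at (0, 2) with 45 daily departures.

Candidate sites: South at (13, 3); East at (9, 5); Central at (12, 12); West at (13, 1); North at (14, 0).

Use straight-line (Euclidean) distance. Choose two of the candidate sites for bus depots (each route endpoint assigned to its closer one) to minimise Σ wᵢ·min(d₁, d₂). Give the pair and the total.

Evaluate every pair (each demand assigned to the nearer of the two):
  {East, Central}: total = 1120.0
  {South, East}: total = 1159.9
  {East, West}: total = 1212.4
  {East, North}: total = 1212.4
  {South, Central}: total = 1251.1
  {Central, West}: total = 1300.0
  {Central, North}: total = 1397.5
  {South, West}: total = 1543.4
  {South, North}: total = 1547.0
  {West, North}: total = 1676.6
Best pair: {East, Central} with total 1120.0.

{East, Central}, total 1120.0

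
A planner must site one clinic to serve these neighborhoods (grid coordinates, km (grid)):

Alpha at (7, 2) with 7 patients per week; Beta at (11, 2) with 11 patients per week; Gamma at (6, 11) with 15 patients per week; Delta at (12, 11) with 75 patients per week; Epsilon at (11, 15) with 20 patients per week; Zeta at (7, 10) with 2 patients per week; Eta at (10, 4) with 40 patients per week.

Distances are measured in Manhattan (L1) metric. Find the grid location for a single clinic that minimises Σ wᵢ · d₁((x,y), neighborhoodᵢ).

Manhattan distance separates: Σwᵢ(|x−xᵢ|+|y−yᵢ|) = Σwᵢ|x−xᵢ| + Σwᵢ|y−yᵢ|, so x and y are optimised independently as 1-D weighted medians.
Total weight W = 170; half = 85.
x-coordinate, sorted with cumulative weight:
  x=6 (Gamma, w=15) cum 15
  x=7 (Alpha, w=7) cum 22
  x=7 (Zeta, w=2) cum 24
  x=10 (Eta, w=40) cum 64
  x=11 (Beta, w=11) cum 75
  x=11 (Epsilon, w=20) cum 95  ← median
  x=12 (Delta, w=75) cum 170
⇒ x* = 11
y-coordinate, sorted with cumulative weight:
  y=2 (Alpha, w=7) cum 7
  y=2 (Beta, w=11) cum 18
  y=4 (Eta, w=40) cum 58
  y=10 (Zeta, w=2) cum 60
  y=11 (Gamma, w=15) cum 75
  y=11 (Delta, w=75) cum 150  ← median
  y=15 (Epsilon, w=20) cum 170
⇒ y* = 11

(11, 11)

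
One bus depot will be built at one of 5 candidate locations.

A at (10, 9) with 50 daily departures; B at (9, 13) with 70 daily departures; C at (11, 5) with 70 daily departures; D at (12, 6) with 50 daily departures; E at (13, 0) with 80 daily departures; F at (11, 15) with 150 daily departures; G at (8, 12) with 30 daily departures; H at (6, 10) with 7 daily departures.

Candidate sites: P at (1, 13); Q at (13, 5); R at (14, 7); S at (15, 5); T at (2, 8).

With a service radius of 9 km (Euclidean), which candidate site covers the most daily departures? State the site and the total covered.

Coverage radius r = 9 km; a point is covered iff (Δx)²+(Δy)² ≤ 9² = 81.
  P (1, 13): covers {B, G, H} → 107
  Q (13, 5): covers {A, B, C, D, E, G, H} → 357
  R (14, 7): covers {A, B, C, D, E, F, G, H} → 507
  S (15, 5): covers {A, C, D, E} → 250
  T (2, 8): covers {A, B, G, H} → 157
Maximum coverage at R: 507 daily departures.

R, covering 507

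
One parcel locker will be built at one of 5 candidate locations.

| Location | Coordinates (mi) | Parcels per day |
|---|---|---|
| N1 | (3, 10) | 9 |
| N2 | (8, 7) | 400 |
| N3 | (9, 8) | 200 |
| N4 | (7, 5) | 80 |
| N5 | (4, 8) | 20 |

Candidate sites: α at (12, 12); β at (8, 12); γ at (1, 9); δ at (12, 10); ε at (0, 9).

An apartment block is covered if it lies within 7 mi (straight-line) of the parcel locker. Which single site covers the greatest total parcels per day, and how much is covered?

Coverage radius r = 7 mi; a point is covered iff (Δx)²+(Δy)² ≤ 7² = 49.
  α (12, 12): covers {N2, N3} → 600
  β (8, 12): covers {N1, N2, N3, N5} → 629
  γ (1, 9): covers {N1, N5} → 29
  δ (12, 10): covers {N2, N3} → 600
  ε (0, 9): covers {N1, N5} → 29
Maximum coverage at β: 629 parcels per day.

β, covering 629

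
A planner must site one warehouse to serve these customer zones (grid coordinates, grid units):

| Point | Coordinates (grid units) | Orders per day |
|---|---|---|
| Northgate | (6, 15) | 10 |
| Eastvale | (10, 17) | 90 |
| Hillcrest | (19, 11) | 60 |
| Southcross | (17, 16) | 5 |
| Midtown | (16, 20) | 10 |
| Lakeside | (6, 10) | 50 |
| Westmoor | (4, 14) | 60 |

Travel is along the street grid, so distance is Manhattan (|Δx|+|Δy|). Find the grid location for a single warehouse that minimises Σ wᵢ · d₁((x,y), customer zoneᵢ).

Manhattan distance separates: Σwᵢ(|x−xᵢ|+|y−yᵢ|) = Σwᵢ|x−xᵢ| + Σwᵢ|y−yᵢ|, so x and y are optimised independently as 1-D weighted medians.
Total weight W = 285; half = 142.5.
x-coordinate, sorted with cumulative weight:
  x=4 (Westmoor, w=60) cum 60
  x=6 (Northgate, w=10) cum 70
  x=6 (Lakeside, w=50) cum 120
  x=10 (Eastvale, w=90) cum 210  ← median
  x=16 (Midtown, w=10) cum 220
  x=17 (Southcross, w=5) cum 225
  x=19 (Hillcrest, w=60) cum 285
⇒ x* = 10
y-coordinate, sorted with cumulative weight:
  y=10 (Lakeside, w=50) cum 50
  y=11 (Hillcrest, w=60) cum 110
  y=14 (Westmoor, w=60) cum 170  ← median
  y=15 (Northgate, w=10) cum 180
  y=16 (Southcross, w=5) cum 185
  y=17 (Eastvale, w=90) cum 275
  y=20 (Midtown, w=10) cum 285
⇒ y* = 14

(10, 14)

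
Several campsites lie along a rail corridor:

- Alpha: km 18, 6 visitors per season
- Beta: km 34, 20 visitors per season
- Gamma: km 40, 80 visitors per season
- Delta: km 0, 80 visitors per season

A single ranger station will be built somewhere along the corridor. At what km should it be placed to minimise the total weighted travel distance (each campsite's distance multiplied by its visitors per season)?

For a sum of weighted absolute distances on a line, the optimum is the weighted median (not the mean). Total weight W = 186; half-weight = 93.
Sort by position and accumulate weight:
  km 0 (Delta, w=80) → cum 80
  km 18 (Alpha, w=6) → cum 86
  km 34 (Beta, w=20) → cum 106  ≥ 93 → median here
  km 40 (Gamma, w=80) → cum 186
Optimal location: km 34.

x = 34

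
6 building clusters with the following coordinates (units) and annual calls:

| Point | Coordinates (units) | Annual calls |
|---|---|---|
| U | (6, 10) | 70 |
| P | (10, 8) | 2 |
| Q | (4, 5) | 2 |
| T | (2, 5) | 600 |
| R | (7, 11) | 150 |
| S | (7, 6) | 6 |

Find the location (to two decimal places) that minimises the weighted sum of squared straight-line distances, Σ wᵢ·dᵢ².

The minimiser of Σwᵢ‖p−pᵢ‖² is the weighted centroid p* = (Σwᵢpᵢ)/(Σwᵢ).
Σwᵢ = 830.
Σwᵢxᵢ = 70·6 + 2·10 + 2·4 + 600·2 + 150·7 + 6·7 = 2740.
Σwᵢyᵢ = 70·10 + 2·8 + 2·5 + 600·5 + 150·11 + 6·6 = 5412.
x* = 2740/830 = 3.30, y* = 5412/830 = 6.52.

(3.30, 6.52)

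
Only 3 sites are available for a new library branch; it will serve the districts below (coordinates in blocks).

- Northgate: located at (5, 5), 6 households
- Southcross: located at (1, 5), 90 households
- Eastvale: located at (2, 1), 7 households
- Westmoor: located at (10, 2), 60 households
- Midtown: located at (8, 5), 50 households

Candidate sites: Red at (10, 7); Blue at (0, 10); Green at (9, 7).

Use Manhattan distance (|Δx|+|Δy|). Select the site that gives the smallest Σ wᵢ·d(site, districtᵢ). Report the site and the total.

Total weighted distance at each candidate:
  Red (10, 7): total = 1630
  Blue (0, 10): total = 2407
  Green (9, 7): total = 1537
Minimum is at Green with total 1537 blocks.

Green, total 1537 blocks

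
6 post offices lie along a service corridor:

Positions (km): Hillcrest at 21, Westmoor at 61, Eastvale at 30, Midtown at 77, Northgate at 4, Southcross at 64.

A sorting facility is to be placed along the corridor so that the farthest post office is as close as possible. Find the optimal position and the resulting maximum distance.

location 40.5, max distance 36.5

The 1-center on a line is the midpoint of the two extreme points: leftmost at 4, rightmost at 77.
Optimal location = (4 + 77)/2 = 40.5; maximum distance = (77 − 4)/2 = 36.5.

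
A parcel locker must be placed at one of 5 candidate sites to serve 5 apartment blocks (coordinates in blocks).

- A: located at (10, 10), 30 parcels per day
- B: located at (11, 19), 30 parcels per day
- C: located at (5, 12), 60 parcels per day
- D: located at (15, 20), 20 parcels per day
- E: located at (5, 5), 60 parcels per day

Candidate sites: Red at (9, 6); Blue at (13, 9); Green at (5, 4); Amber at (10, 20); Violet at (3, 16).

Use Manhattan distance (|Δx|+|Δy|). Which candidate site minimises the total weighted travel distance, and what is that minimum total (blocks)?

Red, total 1900 blocks

Total weighted distance at each candidate:
  Red (9, 6): total = 1900
  Blue (13, 9): total = 2120
  Green (5, 4): total = 2020
  Amber (10, 20): total = 2440
  Violet (3, 16): total = 2180
Minimum is at Red with total 1900 blocks.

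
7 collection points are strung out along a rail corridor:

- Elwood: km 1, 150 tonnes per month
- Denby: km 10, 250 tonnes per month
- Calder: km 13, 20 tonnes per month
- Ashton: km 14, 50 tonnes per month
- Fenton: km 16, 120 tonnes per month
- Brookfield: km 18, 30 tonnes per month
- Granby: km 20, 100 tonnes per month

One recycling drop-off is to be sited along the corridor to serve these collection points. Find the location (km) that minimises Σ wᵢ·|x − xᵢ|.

x = 10

For a sum of weighted absolute distances on a line, the optimum is the weighted median (not the mean). Total weight W = 720; half-weight = 360.
Sort by position and accumulate weight:
  km 1 (Elwood, w=150) → cum 150
  km 10 (Denby, w=250) → cum 400  ≥ 360 → median here
  km 13 (Calder, w=20) → cum 420
  km 14 (Ashton, w=50) → cum 470
  km 16 (Fenton, w=120) → cum 590
  km 18 (Brookfield, w=30) → cum 620
  km 20 (Granby, w=100) → cum 720
Optimal location: km 10.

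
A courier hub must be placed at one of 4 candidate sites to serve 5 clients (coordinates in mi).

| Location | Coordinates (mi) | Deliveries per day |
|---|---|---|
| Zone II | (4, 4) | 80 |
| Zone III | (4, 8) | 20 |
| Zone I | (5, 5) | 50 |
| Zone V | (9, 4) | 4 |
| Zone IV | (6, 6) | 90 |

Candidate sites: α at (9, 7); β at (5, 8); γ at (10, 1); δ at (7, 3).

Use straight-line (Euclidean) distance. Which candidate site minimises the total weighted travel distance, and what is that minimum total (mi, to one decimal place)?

β, total 723.7 mi

Total weighted distance at each candidate:
  α (9, 7): total = 1088.7
  β (5, 8): total = 723.7
  γ (10, 1): total = 1630.1
  δ (7, 3): total = 804.6
Minimum is at β with total 723.7 mi.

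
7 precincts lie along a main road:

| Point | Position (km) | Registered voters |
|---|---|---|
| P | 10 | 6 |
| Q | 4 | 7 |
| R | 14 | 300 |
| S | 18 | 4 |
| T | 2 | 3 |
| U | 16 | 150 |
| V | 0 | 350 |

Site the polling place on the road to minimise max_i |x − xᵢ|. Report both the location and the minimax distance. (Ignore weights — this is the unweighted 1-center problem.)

location 9, max distance 9

The 1-center on a line is the midpoint of the two extreme points: leftmost at 0, rightmost at 18.
Optimal location = (0 + 18)/2 = 9; maximum distance = (18 − 0)/2 = 9.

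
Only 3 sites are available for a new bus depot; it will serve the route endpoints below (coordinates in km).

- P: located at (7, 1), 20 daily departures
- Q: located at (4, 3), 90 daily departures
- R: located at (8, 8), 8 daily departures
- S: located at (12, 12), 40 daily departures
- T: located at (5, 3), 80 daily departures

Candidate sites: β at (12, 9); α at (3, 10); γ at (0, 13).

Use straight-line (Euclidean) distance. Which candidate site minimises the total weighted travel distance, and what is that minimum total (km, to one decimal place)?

Total weighted distance at each candidate:
  β (12, 9): total = 1979.2
  α (3, 10): total = 1827.6
  γ (0, 13): total = 2698.7
Minimum is at α with total 1827.6 km.

α, total 1827.6 km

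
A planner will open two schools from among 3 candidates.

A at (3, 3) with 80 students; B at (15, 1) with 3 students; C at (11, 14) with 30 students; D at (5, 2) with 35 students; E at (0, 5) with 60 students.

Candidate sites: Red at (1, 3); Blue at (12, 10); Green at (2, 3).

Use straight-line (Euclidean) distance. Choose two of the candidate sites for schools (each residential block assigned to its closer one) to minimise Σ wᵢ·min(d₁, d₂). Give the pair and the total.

Evaluate every pair (each demand assigned to the nearer of the two):
  {Blue, Green}: total = 512.5
  {Red, Blue}: total = 590.6
  {Red, Green}: total = 790.7
Best pair: {Blue, Green} with total 512.5.

{Blue, Green}, total 512.5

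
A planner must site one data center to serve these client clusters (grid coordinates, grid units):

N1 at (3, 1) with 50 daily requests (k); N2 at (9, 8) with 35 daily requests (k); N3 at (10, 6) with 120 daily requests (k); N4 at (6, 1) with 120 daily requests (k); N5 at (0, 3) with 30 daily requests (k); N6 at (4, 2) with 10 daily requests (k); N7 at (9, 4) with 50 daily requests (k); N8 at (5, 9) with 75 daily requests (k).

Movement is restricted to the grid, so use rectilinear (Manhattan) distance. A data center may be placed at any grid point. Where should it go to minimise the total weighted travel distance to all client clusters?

(6, 4)

Manhattan distance separates: Σwᵢ(|x−xᵢ|+|y−yᵢ|) = Σwᵢ|x−xᵢ| + Σwᵢ|y−yᵢ|, so x and y are optimised independently as 1-D weighted medians.
Total weight W = 490; half = 245.
x-coordinate, sorted with cumulative weight:
  x=0 (N5, w=30) cum 30
  x=3 (N1, w=50) cum 80
  x=4 (N6, w=10) cum 90
  x=5 (N8, w=75) cum 165
  x=6 (N4, w=120) cum 285  ← median
  x=9 (N2, w=35) cum 320
  x=9 (N7, w=50) cum 370
  x=10 (N3, w=120) cum 490
⇒ x* = 6
y-coordinate, sorted with cumulative weight:
  y=1 (N1, w=50) cum 50
  y=1 (N4, w=120) cum 170
  y=2 (N6, w=10) cum 180
  y=3 (N5, w=30) cum 210
  y=4 (N7, w=50) cum 260  ← median
  y=6 (N3, w=120) cum 380
  y=8 (N2, w=35) cum 415
  y=9 (N8, w=75) cum 490
⇒ y* = 4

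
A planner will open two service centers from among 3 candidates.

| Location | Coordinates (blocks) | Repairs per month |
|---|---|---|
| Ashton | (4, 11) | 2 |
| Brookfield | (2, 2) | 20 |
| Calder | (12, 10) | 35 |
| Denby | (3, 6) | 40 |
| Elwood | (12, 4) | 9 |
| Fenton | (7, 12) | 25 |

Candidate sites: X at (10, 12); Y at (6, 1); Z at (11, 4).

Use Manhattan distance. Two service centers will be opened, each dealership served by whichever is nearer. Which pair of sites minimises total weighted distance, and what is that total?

{X, Y}, total 730

Evaluate every pair (each demand assigned to the nearer of the two):
  {X, Y}: total = 730
  {X, Z}: total = 858
  {Y, Z}: total = 998
Best pair: {X, Y} with total 730.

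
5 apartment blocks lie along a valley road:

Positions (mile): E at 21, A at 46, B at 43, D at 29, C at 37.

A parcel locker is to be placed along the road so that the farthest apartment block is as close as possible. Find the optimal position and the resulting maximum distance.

The 1-center on a line is the midpoint of the two extreme points: leftmost at 21, rightmost at 46.
Optimal location = (21 + 46)/2 = 33.5; maximum distance = (46 − 21)/2 = 12.5.

location 33.5, max distance 12.5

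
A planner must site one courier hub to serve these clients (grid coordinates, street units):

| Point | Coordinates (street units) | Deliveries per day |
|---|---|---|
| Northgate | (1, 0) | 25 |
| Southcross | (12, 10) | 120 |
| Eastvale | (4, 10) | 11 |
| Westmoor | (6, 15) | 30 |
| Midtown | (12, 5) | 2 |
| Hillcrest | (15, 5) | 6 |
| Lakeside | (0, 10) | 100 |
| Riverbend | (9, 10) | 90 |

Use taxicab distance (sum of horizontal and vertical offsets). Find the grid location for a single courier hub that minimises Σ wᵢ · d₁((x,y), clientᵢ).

(9, 10)

Manhattan distance separates: Σwᵢ(|x−xᵢ|+|y−yᵢ|) = Σwᵢ|x−xᵢ| + Σwᵢ|y−yᵢ|, so x and y are optimised independently as 1-D weighted medians.
Total weight W = 384; half = 192.
x-coordinate, sorted with cumulative weight:
  x=0 (Lakeside, w=100) cum 100
  x=1 (Northgate, w=25) cum 125
  x=4 (Eastvale, w=11) cum 136
  x=6 (Westmoor, w=30) cum 166
  x=9 (Riverbend, w=90) cum 256  ← median
  x=12 (Southcross, w=120) cum 376
  x=12 (Midtown, w=2) cum 378
  x=15 (Hillcrest, w=6) cum 384
⇒ x* = 9
y-coordinate, sorted with cumulative weight:
  y=0 (Northgate, w=25) cum 25
  y=5 (Midtown, w=2) cum 27
  y=5 (Hillcrest, w=6) cum 33
  y=10 (Southcross, w=120) cum 153
  y=10 (Eastvale, w=11) cum 164
  y=10 (Lakeside, w=100) cum 264  ← median
  y=10 (Riverbend, w=90) cum 354
  y=15 (Westmoor, w=30) cum 384
⇒ y* = 10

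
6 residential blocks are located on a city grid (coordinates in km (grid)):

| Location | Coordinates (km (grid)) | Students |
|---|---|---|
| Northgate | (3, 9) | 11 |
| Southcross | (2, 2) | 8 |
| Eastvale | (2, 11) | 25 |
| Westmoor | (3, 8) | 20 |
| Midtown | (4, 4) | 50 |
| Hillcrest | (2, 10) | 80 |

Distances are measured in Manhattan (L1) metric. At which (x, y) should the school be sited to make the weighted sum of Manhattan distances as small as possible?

Manhattan distance separates: Σwᵢ(|x−xᵢ|+|y−yᵢ|) = Σwᵢ|x−xᵢ| + Σwᵢ|y−yᵢ|, so x and y are optimised independently as 1-D weighted medians.
Total weight W = 194; half = 97.
x-coordinate, sorted with cumulative weight:
  x=2 (Southcross, w=8) cum 8
  x=2 (Eastvale, w=25) cum 33
  x=2 (Hillcrest, w=80) cum 113  ← median
  x=3 (Northgate, w=11) cum 124
  x=3 (Westmoor, w=20) cum 144
  x=4 (Midtown, w=50) cum 194
⇒ x* = 2
y-coordinate, sorted with cumulative weight:
  y=2 (Southcross, w=8) cum 8
  y=4 (Midtown, w=50) cum 58
  y=8 (Westmoor, w=20) cum 78
  y=9 (Northgate, w=11) cum 89
  y=10 (Hillcrest, w=80) cum 169  ← median
  y=11 (Eastvale, w=25) cum 194
⇒ y* = 10

(2, 10)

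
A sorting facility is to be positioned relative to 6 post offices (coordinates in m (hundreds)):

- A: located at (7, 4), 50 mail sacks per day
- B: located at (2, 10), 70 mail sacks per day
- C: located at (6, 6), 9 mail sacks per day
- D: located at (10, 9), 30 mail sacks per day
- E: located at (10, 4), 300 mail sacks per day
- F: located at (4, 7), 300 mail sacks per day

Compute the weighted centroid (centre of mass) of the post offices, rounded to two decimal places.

The minimiser of Σwᵢ‖p−pᵢ‖² is the weighted centroid p* = (Σwᵢpᵢ)/(Σwᵢ).
Σwᵢ = 759.
Σwᵢxᵢ = 50·7 + 70·2 + 9·6 + 30·10 + 300·10 + 300·4 = 5044.
Σwᵢyᵢ = 50·4 + 70·10 + 9·6 + 30·9 + 300·4 + 300·7 = 4524.
x* = 5044/759 = 6.65, y* = 4524/759 = 5.96.

(6.65, 5.96)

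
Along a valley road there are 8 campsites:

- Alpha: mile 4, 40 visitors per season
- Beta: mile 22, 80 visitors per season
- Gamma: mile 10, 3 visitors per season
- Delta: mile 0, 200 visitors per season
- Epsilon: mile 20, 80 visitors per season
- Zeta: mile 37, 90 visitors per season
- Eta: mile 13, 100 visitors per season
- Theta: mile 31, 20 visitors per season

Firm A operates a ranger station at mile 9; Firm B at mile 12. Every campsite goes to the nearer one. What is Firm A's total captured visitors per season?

The indifferent point is the midpoint (9+12)/2 = 10.5; campsites left of it (closer to Firm A at 9) go to Firm A, those right go to Firm B.
  Delta at 0 (w=200) → Firm A
  Alpha at 4 (w=40) → Firm A
  Gamma at 10 (w=3) → Firm A
  Eta at 13 (w=100) → Firm B
  Epsilon at 20 (w=80) → Firm B
  Beta at 22 (w=80) → Firm B
  Theta at 31 (w=20) → Firm B
  Zeta at 37 (w=90) → Firm B
Firm A captures 243; Firm B captures 370.

243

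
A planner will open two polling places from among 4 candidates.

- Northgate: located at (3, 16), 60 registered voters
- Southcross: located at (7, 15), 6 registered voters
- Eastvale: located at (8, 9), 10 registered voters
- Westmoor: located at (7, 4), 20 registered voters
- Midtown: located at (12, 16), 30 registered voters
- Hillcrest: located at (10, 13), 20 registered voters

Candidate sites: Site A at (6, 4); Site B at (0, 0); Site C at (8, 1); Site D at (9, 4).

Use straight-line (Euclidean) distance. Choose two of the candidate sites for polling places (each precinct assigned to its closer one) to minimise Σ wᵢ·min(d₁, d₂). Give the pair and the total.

Evaluate every pair (each demand assigned to the nearer of the two):
  {Site A, Site D}: total = 1431.6
  {Site A, Site B}: total = 1481.8
  {Site A, Site C}: total = 1481.8
  {Site B, Site D}: total = 1515.2
  {Site C, Site D}: total = 1515.2
  {Site B, Site C}: total = 1885.2
Best pair: {Site A, Site D} with total 1431.6.

{Site A, Site D}, total 1431.6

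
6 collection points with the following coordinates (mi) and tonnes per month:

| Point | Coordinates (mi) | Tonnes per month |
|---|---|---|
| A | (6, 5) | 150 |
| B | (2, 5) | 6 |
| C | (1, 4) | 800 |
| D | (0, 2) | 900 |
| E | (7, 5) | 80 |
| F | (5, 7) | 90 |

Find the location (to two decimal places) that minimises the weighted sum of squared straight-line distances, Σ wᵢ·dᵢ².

(1.34, 3.36)

The minimiser of Σwᵢ‖p−pᵢ‖² is the weighted centroid p* = (Σwᵢpᵢ)/(Σwᵢ).
Σwᵢ = 2026.
Σwᵢxᵢ = 150·6 + 6·2 + 800·1 + 900·0 + 80·7 + 90·5 = 2722.
Σwᵢyᵢ = 150·5 + 6·5 + 800·4 + 900·2 + 80·5 + 90·7 = 6810.
x* = 2722/2026 = 1.34, y* = 6810/2026 = 3.36.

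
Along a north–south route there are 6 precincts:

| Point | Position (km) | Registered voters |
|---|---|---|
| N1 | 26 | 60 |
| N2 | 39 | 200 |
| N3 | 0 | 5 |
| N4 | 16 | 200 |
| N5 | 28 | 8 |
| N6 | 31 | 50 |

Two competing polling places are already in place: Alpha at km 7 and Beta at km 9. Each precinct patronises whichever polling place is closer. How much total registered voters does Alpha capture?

The indifferent point is the midpoint (7+9)/2 = 8; precincts left of it (closer to Alpha at 7) go to Alpha, those right go to Beta.
  N3 at 0 (w=5) → Alpha
  N4 at 16 (w=200) → Beta
  N1 at 26 (w=60) → Beta
  N5 at 28 (w=8) → Beta
  N6 at 31 (w=50) → Beta
  N2 at 39 (w=200) → Beta
Alpha captures 5; Beta captures 518.

5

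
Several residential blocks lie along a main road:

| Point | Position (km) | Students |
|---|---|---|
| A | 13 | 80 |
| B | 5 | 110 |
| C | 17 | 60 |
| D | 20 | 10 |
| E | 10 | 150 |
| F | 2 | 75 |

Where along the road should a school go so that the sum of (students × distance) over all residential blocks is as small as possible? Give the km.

x = 10

For a sum of weighted absolute distances on a line, the optimum is the weighted median (not the mean). Total weight W = 485; half-weight = 242.5.
Sort by position and accumulate weight:
  km 2 (F, w=75) → cum 75
  km 5 (B, w=110) → cum 185
  km 10 (E, w=150) → cum 335  ≥ 242.5 → median here
  km 13 (A, w=80) → cum 415
  km 17 (C, w=60) → cum 475
  km 20 (D, w=10) → cum 485
Optimal location: km 10.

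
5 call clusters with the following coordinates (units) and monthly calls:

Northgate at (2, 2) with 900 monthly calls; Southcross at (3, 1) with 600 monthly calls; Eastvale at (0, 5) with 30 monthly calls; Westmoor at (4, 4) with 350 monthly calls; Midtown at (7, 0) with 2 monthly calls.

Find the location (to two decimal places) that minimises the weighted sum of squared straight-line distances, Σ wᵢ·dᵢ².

The minimiser of Σwᵢ‖p−pᵢ‖² is the weighted centroid p* = (Σwᵢpᵢ)/(Σwᵢ).
Σwᵢ = 1882.
Σwᵢxᵢ = 900·2 + 600·3 + 30·0 + 350·4 + 2·7 = 5014.
Σwᵢyᵢ = 900·2 + 600·1 + 30·5 + 350·4 + 2·0 = 3950.
x* = 5014/1882 = 2.66, y* = 3950/1882 = 2.10.

(2.66, 2.10)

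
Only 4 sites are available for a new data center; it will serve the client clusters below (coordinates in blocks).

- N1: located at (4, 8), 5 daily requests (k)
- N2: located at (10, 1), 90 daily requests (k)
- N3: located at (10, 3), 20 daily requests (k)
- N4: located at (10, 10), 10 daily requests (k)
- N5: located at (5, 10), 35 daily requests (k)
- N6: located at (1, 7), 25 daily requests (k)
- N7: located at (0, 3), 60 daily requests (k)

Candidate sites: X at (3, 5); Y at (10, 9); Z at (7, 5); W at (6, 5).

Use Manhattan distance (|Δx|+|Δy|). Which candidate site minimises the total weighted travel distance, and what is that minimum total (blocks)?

Total weighted distance at each candidate:
  X (3, 5): total = 1955
  Y (10, 9): total = 2330
  Z (7, 5): total = 1825
  W (6, 5): total = 1820
Minimum is at W with total 1820 blocks.

W, total 1820 blocks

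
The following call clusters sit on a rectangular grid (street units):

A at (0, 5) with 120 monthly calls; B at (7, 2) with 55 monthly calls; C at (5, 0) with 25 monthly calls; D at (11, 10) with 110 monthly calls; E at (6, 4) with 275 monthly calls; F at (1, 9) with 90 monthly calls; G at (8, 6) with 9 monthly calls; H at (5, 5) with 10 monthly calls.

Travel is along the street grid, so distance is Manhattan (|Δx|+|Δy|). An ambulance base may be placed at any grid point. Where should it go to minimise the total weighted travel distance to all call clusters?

Manhattan distance separates: Σwᵢ(|x−xᵢ|+|y−yᵢ|) = Σwᵢ|x−xᵢ| + Σwᵢ|y−yᵢ|, so x and y are optimised independently as 1-D weighted medians.
Total weight W = 694; half = 347.
x-coordinate, sorted with cumulative weight:
  x=0 (A, w=120) cum 120
  x=1 (F, w=90) cum 210
  x=5 (C, w=25) cum 235
  x=5 (H, w=10) cum 245
  x=6 (E, w=275) cum 520  ← median
  x=7 (B, w=55) cum 575
  x=8 (G, w=9) cum 584
  x=11 (D, w=110) cum 694
⇒ x* = 6
y-coordinate, sorted with cumulative weight:
  y=0 (C, w=25) cum 25
  y=2 (B, w=55) cum 80
  y=4 (E, w=275) cum 355  ← median
  y=5 (A, w=120) cum 475
  y=5 (H, w=10) cum 485
  y=6 (G, w=9) cum 494
  y=9 (F, w=90) cum 584
  y=10 (D, w=110) cum 694
⇒ y* = 4

(6, 4)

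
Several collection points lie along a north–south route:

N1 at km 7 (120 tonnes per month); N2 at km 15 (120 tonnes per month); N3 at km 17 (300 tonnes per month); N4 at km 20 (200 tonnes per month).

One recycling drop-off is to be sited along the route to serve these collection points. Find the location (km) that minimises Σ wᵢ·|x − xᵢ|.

For a sum of weighted absolute distances on a line, the optimum is the weighted median (not the mean). Total weight W = 740; half-weight = 370.
Sort by position and accumulate weight:
  km 7 (N1, w=120) → cum 120
  km 15 (N2, w=120) → cum 240
  km 17 (N3, w=300) → cum 540  ≥ 370 → median here
  km 20 (N4, w=200) → cum 740
Optimal location: km 17.

x = 17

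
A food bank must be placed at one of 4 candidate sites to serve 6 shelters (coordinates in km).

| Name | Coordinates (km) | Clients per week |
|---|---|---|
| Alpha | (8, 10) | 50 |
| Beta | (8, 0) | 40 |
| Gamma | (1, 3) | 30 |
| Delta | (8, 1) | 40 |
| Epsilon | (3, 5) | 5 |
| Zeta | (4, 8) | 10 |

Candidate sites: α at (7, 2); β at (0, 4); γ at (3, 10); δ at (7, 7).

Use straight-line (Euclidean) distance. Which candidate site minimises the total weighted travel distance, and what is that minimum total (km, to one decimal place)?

Total weighted distance at each candidate:
  α (7, 2): total = 823.7
  β (0, 4): total = 1314.3
  γ (3, 10): total = 1374.8
  δ (7, 7): total = 954.6
Minimum is at α with total 823.7 km.

α, total 823.7 km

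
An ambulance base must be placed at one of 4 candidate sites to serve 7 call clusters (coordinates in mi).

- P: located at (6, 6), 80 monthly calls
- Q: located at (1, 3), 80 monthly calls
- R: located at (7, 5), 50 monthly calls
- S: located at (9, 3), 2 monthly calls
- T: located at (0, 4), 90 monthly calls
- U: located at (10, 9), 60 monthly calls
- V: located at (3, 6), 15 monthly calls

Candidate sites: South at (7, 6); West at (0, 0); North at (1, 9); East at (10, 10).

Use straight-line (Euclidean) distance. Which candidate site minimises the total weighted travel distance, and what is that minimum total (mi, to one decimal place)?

South, total 1643.6 mi

Total weighted distance at each candidate:
  South (7, 6): total = 1643.6
  West (0, 0): total = 2648.7
  North (1, 9): total = 2380.0
  East (10, 10): total = 2900.9
Minimum is at South with total 1643.6 mi.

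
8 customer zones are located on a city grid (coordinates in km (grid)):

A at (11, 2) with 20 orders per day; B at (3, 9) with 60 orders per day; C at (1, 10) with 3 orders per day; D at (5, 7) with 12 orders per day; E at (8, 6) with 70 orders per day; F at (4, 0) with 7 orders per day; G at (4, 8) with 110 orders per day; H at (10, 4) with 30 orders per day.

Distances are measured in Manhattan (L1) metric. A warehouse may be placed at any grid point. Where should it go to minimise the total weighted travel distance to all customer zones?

(4, 8)

Manhattan distance separates: Σwᵢ(|x−xᵢ|+|y−yᵢ|) = Σwᵢ|x−xᵢ| + Σwᵢ|y−yᵢ|, so x and y are optimised independently as 1-D weighted medians.
Total weight W = 312; half = 156.
x-coordinate, sorted with cumulative weight:
  x=1 (C, w=3) cum 3
  x=3 (B, w=60) cum 63
  x=4 (F, w=7) cum 70
  x=4 (G, w=110) cum 180  ← median
  x=5 (D, w=12) cum 192
  x=8 (E, w=70) cum 262
  x=10 (H, w=30) cum 292
  x=11 (A, w=20) cum 312
⇒ x* = 4
y-coordinate, sorted with cumulative weight:
  y=0 (F, w=7) cum 7
  y=2 (A, w=20) cum 27
  y=4 (H, w=30) cum 57
  y=6 (E, w=70) cum 127
  y=7 (D, w=12) cum 139
  y=8 (G, w=110) cum 249  ← median
  y=9 (B, w=60) cum 309
  y=10 (C, w=3) cum 312
⇒ y* = 8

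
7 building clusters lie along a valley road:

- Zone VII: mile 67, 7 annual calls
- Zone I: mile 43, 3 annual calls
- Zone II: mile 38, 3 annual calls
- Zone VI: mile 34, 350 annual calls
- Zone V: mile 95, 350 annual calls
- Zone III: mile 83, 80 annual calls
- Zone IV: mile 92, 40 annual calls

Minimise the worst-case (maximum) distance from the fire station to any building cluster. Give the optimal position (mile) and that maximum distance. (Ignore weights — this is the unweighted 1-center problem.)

location 64.5, max distance 30.5

The 1-center on a line is the midpoint of the two extreme points: leftmost at 34, rightmost at 95.
Optimal location = (34 + 95)/2 = 64.5; maximum distance = (95 − 34)/2 = 30.5.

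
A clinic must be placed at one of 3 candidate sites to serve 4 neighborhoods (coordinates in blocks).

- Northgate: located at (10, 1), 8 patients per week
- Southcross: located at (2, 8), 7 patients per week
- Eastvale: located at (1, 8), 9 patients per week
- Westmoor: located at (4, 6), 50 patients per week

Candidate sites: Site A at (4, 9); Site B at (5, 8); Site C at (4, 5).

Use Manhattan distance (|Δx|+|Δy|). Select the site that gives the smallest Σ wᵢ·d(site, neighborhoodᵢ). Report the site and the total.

Total weighted distance at each candidate:
  Site A (4, 9): total = 319
  Site B (5, 8): total = 303
  Site C (4, 5): total = 219
Minimum is at Site C with total 219 blocks.

Site C, total 219 blocks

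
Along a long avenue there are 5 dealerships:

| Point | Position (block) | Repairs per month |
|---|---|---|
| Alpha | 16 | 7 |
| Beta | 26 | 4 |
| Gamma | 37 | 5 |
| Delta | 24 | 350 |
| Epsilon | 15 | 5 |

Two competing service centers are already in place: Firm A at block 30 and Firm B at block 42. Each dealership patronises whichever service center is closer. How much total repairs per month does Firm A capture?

366

The indifferent point is the midpoint (30+42)/2 = 36; dealerships left of it (closer to Firm A at 30) go to Firm A, those right go to Firm B.
  Epsilon at 15 (w=5) → Firm A
  Alpha at 16 (w=7) → Firm A
  Delta at 24 (w=350) → Firm A
  Beta at 26 (w=4) → Firm A
  Gamma at 37 (w=5) → Firm B
Firm A captures 366; Firm B captures 5.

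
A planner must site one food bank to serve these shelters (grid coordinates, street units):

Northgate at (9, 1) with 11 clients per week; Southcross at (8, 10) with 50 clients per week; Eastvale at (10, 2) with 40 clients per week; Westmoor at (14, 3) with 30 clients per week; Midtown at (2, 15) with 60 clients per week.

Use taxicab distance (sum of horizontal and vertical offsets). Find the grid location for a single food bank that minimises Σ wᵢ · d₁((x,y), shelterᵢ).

(8, 10)

Manhattan distance separates: Σwᵢ(|x−xᵢ|+|y−yᵢ|) = Σwᵢ|x−xᵢ| + Σwᵢ|y−yᵢ|, so x and y are optimised independently as 1-D weighted medians.
Total weight W = 191; half = 95.5.
x-coordinate, sorted with cumulative weight:
  x=2 (Midtown, w=60) cum 60
  x=8 (Southcross, w=50) cum 110  ← median
  x=9 (Northgate, w=11) cum 121
  x=10 (Eastvale, w=40) cum 161
  x=14 (Westmoor, w=30) cum 191
⇒ x* = 8
y-coordinate, sorted with cumulative weight:
  y=1 (Northgate, w=11) cum 11
  y=2 (Eastvale, w=40) cum 51
  y=3 (Westmoor, w=30) cum 81
  y=10 (Southcross, w=50) cum 131  ← median
  y=15 (Midtown, w=60) cum 191
⇒ y* = 10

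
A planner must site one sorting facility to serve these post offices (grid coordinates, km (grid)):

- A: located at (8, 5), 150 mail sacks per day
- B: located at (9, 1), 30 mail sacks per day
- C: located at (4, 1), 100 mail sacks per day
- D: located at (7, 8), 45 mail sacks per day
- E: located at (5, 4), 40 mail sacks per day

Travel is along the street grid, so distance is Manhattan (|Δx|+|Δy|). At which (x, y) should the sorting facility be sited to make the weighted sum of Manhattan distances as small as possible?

Manhattan distance separates: Σwᵢ(|x−xᵢ|+|y−yᵢ|) = Σwᵢ|x−xᵢ| + Σwᵢ|y−yᵢ|, so x and y are optimised independently as 1-D weighted medians.
Total weight W = 365; half = 182.5.
x-coordinate, sorted with cumulative weight:
  x=4 (C, w=100) cum 100
  x=5 (E, w=40) cum 140
  x=7 (D, w=45) cum 185  ← median
  x=8 (A, w=150) cum 335
  x=9 (B, w=30) cum 365
⇒ x* = 7
y-coordinate, sorted with cumulative weight:
  y=1 (B, w=30) cum 30
  y=1 (C, w=100) cum 130
  y=4 (E, w=40) cum 170
  y=5 (A, w=150) cum 320  ← median
  y=8 (D, w=45) cum 365
⇒ y* = 5

(7, 5)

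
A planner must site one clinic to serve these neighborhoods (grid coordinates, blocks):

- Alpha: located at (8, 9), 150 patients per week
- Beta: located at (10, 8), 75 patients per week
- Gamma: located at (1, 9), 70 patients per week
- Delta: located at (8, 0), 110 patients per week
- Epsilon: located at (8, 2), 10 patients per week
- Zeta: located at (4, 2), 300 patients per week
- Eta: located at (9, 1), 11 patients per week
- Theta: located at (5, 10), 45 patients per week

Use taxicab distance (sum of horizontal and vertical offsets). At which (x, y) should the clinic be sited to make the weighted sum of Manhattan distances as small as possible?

(5, 2)

Manhattan distance separates: Σwᵢ(|x−xᵢ|+|y−yᵢ|) = Σwᵢ|x−xᵢ| + Σwᵢ|y−yᵢ|, so x and y are optimised independently as 1-D weighted medians.
Total weight W = 771; half = 385.5.
x-coordinate, sorted with cumulative weight:
  x=1 (Gamma, w=70) cum 70
  x=4 (Zeta, w=300) cum 370
  x=5 (Theta, w=45) cum 415  ← median
  x=8 (Alpha, w=150) cum 565
  x=8 (Delta, w=110) cum 675
  x=8 (Epsilon, w=10) cum 685
  x=9 (Eta, w=11) cum 696
  x=10 (Beta, w=75) cum 771
⇒ x* = 5
y-coordinate, sorted with cumulative weight:
  y=0 (Delta, w=110) cum 110
  y=1 (Eta, w=11) cum 121
  y=2 (Epsilon, w=10) cum 131
  y=2 (Zeta, w=300) cum 431  ← median
  y=8 (Beta, w=75) cum 506
  y=9 (Alpha, w=150) cum 656
  y=9 (Gamma, w=70) cum 726
  y=10 (Theta, w=45) cum 771
⇒ y* = 2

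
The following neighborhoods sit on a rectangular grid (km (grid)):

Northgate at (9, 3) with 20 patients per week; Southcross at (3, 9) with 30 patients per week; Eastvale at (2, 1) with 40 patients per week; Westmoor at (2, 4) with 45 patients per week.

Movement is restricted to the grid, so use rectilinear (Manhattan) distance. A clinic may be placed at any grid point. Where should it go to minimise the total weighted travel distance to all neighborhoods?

Manhattan distance separates: Σwᵢ(|x−xᵢ|+|y−yᵢ|) = Σwᵢ|x−xᵢ| + Σwᵢ|y−yᵢ|, so x and y are optimised independently as 1-D weighted medians.
Total weight W = 135; half = 67.5.
x-coordinate, sorted with cumulative weight:
  x=2 (Eastvale, w=40) cum 40
  x=2 (Westmoor, w=45) cum 85  ← median
  x=3 (Southcross, w=30) cum 115
  x=9 (Northgate, w=20) cum 135
⇒ x* = 2
y-coordinate, sorted with cumulative weight:
  y=1 (Eastvale, w=40) cum 40
  y=3 (Northgate, w=20) cum 60
  y=4 (Westmoor, w=45) cum 105  ← median
  y=9 (Southcross, w=30) cum 135
⇒ y* = 4

(2, 4)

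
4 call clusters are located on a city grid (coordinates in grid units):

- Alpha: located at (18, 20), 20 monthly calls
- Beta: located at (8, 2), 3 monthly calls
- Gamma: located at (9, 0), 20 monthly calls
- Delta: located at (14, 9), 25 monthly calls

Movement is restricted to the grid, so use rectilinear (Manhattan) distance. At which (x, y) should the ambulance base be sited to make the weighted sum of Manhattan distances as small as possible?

(14, 9)

Manhattan distance separates: Σwᵢ(|x−xᵢ|+|y−yᵢ|) = Σwᵢ|x−xᵢ| + Σwᵢ|y−yᵢ|, so x and y are optimised independently as 1-D weighted medians.
Total weight W = 68; half = 34.
x-coordinate, sorted with cumulative weight:
  x=8 (Beta, w=3) cum 3
  x=9 (Gamma, w=20) cum 23
  x=14 (Delta, w=25) cum 48  ← median
  x=18 (Alpha, w=20) cum 68
⇒ x* = 14
y-coordinate, sorted with cumulative weight:
  y=0 (Gamma, w=20) cum 20
  y=2 (Beta, w=3) cum 23
  y=9 (Delta, w=25) cum 48  ← median
  y=20 (Alpha, w=20) cum 68
⇒ y* = 9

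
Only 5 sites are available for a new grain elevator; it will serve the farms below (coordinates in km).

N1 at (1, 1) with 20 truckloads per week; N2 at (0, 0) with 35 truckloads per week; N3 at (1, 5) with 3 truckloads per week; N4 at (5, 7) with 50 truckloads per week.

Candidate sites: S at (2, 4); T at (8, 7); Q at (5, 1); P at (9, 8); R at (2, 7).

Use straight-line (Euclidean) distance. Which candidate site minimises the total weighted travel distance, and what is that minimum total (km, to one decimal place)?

Total weighted distance at each candidate:
  S (2, 4): total = 436.1
  T (8, 7): total = 728.3
  Q (5, 1): total = 575.4
  P (9, 8): total = 865.8
  R (2, 7): total = 533.2
Minimum is at S with total 436.1 km.

S, total 436.1 km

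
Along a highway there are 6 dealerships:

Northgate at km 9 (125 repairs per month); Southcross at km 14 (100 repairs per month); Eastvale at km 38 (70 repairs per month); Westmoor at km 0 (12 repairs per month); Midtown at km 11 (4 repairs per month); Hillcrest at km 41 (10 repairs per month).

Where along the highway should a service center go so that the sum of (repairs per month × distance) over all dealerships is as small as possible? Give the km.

For a sum of weighted absolute distances on a line, the optimum is the weighted median (not the mean). Total weight W = 321; half-weight = 160.5.
Sort by position and accumulate weight:
  km 0 (Westmoor, w=12) → cum 12
  km 9 (Northgate, w=125) → cum 137
  km 11 (Midtown, w=4) → cum 141
  km 14 (Southcross, w=100) → cum 241  ≥ 160.5 → median here
  km 38 (Eastvale, w=70) → cum 311
  km 41 (Hillcrest, w=10) → cum 321
Optimal location: km 14.

x = 14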